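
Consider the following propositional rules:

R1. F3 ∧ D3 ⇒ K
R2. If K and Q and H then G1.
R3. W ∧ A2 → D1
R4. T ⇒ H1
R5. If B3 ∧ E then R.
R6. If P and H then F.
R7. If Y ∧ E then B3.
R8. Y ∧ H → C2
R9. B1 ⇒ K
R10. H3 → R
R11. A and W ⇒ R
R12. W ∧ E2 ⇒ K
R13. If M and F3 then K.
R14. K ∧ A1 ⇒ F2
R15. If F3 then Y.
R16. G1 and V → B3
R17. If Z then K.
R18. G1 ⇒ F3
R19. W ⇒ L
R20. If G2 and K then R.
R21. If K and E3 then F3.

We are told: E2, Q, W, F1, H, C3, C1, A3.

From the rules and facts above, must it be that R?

No

Forward chaining from the given facts derives: K, L, G1, F3, Y, C2.
Rules concluding R: R5 needs B3; R10 needs H3; R11 needs A; R20 needs G2 — none of these are established.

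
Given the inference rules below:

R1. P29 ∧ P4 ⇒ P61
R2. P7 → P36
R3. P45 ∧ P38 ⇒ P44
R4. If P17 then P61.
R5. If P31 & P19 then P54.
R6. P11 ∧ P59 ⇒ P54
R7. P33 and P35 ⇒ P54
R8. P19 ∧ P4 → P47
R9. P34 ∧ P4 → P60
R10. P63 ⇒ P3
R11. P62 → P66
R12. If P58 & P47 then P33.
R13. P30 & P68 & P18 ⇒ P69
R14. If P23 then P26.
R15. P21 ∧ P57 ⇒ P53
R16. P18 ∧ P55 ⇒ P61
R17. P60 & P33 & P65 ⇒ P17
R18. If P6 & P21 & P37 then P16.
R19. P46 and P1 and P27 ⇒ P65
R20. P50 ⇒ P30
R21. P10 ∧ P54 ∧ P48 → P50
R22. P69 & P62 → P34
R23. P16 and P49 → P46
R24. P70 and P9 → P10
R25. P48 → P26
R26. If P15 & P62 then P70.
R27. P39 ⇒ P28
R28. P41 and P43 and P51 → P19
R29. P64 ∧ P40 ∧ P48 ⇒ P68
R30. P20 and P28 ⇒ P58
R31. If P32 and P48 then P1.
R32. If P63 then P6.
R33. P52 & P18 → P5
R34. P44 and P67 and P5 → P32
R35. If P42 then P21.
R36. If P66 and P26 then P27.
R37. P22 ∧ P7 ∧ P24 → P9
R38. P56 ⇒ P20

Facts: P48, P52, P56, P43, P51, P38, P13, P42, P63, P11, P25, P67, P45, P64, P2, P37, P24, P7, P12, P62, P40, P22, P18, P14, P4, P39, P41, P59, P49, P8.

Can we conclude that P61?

No

Forward chaining from the given facts derives: P36, P44, P54, P3, P66, P26, P28, P19, P68, P6, P5, P32, P21, P27, P9, P20, P47, P16, P46, P58, P1, P33, P65.
Rules concluding P61: R1 needs P29; R4 needs P17; R16 needs P55 — none of these are established.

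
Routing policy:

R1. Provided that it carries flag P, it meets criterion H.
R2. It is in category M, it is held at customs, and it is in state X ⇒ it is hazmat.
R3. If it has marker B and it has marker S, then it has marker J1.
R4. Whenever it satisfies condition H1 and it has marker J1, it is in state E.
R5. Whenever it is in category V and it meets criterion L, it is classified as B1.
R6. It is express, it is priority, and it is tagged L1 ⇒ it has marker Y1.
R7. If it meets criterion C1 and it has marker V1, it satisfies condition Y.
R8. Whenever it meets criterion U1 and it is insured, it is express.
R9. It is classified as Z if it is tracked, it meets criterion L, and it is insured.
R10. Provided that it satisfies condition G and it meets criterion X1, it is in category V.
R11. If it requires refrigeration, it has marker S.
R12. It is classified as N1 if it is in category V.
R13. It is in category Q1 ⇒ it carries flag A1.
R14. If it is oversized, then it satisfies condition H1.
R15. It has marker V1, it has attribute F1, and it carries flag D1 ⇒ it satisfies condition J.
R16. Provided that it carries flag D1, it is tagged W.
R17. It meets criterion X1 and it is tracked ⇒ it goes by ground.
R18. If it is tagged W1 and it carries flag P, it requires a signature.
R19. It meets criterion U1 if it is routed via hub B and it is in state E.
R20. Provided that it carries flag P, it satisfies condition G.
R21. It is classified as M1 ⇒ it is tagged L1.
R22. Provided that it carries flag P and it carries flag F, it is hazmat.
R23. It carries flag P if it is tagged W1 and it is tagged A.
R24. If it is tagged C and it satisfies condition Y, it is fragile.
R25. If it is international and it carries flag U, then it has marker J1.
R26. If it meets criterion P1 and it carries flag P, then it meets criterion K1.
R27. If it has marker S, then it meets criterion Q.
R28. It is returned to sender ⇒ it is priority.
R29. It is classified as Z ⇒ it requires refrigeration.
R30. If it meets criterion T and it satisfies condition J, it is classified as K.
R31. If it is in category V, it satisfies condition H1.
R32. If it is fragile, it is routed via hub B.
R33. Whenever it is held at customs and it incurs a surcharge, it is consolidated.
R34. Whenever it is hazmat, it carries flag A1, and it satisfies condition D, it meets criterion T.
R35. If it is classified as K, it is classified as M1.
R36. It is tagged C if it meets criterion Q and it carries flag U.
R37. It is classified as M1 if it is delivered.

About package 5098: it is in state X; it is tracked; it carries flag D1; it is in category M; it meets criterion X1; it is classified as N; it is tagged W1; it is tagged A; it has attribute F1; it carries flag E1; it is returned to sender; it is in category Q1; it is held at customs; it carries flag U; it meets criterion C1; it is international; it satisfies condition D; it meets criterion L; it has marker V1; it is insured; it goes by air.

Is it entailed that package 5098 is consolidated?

Forward chaining from the given facts derives: is hazmat, satisfies condition Y, is classified as Z, carries flag A1, satisfies condition J, is tagged W, goes by ground, carries flag P, has marker J1, is priority, requires refrigeration, meets criterion T, meets criterion H, has marker S, requires a signature, satisfies condition G, meets criterion Q, is classified as K, is classified as M1, is tagged C, is in category V, is classified as N1, is tagged L1, is fragile, satisfies condition H1, is routed via hub B, is in state E, is classified as B1, meets criterion U1, is express, has marker Y1.
The only rule concluding "it is consolidated" is R33, which needs "it incurs a surcharge"; that is never established.

No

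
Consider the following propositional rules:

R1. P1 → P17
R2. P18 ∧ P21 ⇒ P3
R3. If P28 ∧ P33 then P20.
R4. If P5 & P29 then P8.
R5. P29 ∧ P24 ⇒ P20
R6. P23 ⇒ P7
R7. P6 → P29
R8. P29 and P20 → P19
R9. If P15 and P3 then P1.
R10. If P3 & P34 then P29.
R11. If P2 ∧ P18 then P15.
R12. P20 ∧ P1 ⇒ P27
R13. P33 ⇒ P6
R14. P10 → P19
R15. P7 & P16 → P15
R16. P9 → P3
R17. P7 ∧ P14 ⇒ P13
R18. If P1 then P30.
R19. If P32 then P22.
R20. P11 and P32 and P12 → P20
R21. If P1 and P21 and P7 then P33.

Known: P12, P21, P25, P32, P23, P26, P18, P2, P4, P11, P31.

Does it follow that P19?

Yes

P3  (by R2: P18, P21)
P7  (by R6: P23)
P15  (by R11: P2, P18)
P20  (by R20: P11, P32, P12)
P1  (by R9: P15, P3)
P33  (by R21: P1, P21, P7)
P6  (by R13: P33)
P29  (by R7: P6)
P19  (by R8: P29, P20)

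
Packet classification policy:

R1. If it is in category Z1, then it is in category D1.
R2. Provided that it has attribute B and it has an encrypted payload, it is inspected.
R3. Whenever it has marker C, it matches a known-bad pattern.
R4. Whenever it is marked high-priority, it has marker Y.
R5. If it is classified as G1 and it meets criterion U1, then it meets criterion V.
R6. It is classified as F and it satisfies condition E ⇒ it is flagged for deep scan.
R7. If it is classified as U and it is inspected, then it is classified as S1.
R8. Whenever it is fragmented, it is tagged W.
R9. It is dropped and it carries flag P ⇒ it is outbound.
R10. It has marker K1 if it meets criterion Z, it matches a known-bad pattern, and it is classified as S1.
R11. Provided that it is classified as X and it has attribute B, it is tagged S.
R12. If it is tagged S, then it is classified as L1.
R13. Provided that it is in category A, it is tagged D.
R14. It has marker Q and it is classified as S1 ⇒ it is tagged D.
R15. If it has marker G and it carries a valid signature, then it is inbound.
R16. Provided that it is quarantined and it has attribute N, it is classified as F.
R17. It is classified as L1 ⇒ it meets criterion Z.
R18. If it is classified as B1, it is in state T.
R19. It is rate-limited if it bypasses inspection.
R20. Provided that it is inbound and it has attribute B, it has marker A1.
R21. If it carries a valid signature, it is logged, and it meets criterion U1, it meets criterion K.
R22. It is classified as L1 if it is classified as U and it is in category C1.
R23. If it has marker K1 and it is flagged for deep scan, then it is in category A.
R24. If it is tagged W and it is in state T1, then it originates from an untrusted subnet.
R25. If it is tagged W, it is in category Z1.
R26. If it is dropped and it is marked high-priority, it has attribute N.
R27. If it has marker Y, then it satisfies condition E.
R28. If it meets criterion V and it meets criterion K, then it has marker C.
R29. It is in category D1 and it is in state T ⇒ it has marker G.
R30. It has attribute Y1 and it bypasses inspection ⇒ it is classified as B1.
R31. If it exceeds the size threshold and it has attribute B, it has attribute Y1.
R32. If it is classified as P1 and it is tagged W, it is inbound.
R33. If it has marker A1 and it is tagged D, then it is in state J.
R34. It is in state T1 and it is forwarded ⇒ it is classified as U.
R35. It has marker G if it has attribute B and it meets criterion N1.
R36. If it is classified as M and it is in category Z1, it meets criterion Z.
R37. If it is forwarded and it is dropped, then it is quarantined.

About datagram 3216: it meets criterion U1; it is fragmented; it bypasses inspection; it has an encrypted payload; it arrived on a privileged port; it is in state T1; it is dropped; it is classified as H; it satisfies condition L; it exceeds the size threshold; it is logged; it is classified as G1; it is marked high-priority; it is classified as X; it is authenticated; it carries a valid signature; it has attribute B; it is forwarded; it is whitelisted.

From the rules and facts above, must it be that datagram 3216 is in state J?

Yes

By R2 (it has attribute B, it has an encrypted payload): it is inspected.
By R4 (it is marked high-priority): it has marker Y.
By R5 (it is classified as G1, it meets criterion U1): it meets criterion V.
By R8 (it is fragmented): it is tagged W.
By R11 (it is classified as X, it has attribute B): it is tagged S.
By R12 (it is tagged S): it is classified as L1.
By R17 (it is classified as L1): it meets criterion Z.
By R21 (it carries a valid signature, it is logged, it meets criterion U1): it meets criterion K.
By R25 (it is tagged W): it is in category Z1.
By R26 (it is dropped, it is marked high-priority): it has attribute N.
By R27 (it has marker Y): it satisfies condition E.
By R28 (it meets criterion V, it meets criterion K): it has marker C.
By R31 (it exceeds the size threshold, it has attribute B): it has attribute Y1.
By R34 (it is in state T1, it is forwarded): it is classified as U.
By R37 (it is forwarded, it is dropped): it is quarantined.
By R1 (it is in category Z1): it is in category D1.
By R3 (it has marker C): it matches a known-bad pattern.
By R7 (it is classified as U, it is inspected): it is classified as S1.
By R10 (it meets criterion Z, it matches a known-bad pattern, it is classified as S1): it has marker K1.
By R16 (it is quarantined, it has attribute N): it is classified as F.
By R30 (it has attribute Y1, it bypasses inspection): it is classified as B1.
By R6 (it is classified as F, it satisfies condition E): it is flagged for deep scan.
By R18 (it is classified as B1): it is in state T.
By R23 (it has marker K1, it is flagged for deep scan): it is in category A.
By R29 (it is in category D1, it is in state T): it has marker G.
By R13 (it is in category A): it is tagged D.
By R15 (it has marker G, it carries a valid signature): it is inbound.
By R20 (it is inbound, it has attribute B): it has marker A1.
By R33 (it has marker A1, it is tagged D): it is in state J.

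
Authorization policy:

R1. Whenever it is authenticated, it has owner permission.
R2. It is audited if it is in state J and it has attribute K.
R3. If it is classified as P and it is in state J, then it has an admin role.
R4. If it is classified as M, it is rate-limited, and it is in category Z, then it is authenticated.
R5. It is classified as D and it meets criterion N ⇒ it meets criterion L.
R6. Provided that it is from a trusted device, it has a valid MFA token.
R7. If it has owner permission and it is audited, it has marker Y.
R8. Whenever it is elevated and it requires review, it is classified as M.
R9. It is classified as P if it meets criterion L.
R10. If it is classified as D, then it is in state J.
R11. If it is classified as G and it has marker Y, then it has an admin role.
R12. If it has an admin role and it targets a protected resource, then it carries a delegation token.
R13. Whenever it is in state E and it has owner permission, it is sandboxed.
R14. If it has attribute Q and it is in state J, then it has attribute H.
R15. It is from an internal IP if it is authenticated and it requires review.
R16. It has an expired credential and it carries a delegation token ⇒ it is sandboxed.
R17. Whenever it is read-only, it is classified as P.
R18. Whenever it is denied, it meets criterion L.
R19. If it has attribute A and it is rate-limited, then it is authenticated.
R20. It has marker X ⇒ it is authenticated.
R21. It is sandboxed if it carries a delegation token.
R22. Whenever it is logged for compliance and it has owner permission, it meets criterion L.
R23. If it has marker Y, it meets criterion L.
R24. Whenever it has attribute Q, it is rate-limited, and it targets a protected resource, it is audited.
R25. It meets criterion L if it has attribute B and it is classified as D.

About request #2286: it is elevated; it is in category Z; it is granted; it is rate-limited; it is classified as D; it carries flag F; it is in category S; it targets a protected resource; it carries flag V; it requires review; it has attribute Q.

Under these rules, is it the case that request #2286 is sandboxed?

Yes

By R8 (it is elevated, it requires review): it is classified as M.
By R10 (it is classified as D): it is in state J.
By R24 (it has attribute Q, it is rate-limited, it targets a protected resource): it is audited.
By R4 (it is classified as M, it is rate-limited, it is in category Z): it is authenticated.
By R1 (it is authenticated): it has owner permission.
By R7 (it has owner permission, it is audited): it has marker Y.
By R23 (it has marker Y): it meets criterion L.
By R9 (it meets criterion L): it is classified as P.
By R3 (it is classified as P, it is in state J): it has an admin role.
By R12 (it has an admin role, it targets a protected resource): it carries a delegation token.
By R21 (it carries a delegation token): it is sandboxed.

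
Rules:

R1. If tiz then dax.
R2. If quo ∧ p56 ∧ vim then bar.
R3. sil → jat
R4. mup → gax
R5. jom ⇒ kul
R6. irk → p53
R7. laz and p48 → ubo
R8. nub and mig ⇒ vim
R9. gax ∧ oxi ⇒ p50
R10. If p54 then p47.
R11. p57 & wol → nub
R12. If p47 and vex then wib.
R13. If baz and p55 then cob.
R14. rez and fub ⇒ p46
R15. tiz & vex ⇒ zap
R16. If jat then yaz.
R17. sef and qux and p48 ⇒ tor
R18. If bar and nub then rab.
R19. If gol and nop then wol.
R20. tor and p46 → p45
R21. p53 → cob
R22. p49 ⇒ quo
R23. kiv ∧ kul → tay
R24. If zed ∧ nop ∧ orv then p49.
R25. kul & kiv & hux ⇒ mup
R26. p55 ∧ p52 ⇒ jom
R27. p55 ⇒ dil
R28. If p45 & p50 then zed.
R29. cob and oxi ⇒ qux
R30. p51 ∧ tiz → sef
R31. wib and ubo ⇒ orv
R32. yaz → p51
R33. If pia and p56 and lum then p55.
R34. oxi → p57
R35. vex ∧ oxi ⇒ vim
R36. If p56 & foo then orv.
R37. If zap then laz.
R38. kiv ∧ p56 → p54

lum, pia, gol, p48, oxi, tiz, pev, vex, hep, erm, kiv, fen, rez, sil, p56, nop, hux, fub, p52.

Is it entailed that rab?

Forward chaining from the given facts derives: dax, jat, p46, zap, yaz, wol, p51, p55, p57, vim, laz, p54, ubo, p47, nub, wib, jom, dil, sef, orv, kul, tay, mup, gax, p50.
The only rule concluding rab is R18, which needs bar; that is never established.

No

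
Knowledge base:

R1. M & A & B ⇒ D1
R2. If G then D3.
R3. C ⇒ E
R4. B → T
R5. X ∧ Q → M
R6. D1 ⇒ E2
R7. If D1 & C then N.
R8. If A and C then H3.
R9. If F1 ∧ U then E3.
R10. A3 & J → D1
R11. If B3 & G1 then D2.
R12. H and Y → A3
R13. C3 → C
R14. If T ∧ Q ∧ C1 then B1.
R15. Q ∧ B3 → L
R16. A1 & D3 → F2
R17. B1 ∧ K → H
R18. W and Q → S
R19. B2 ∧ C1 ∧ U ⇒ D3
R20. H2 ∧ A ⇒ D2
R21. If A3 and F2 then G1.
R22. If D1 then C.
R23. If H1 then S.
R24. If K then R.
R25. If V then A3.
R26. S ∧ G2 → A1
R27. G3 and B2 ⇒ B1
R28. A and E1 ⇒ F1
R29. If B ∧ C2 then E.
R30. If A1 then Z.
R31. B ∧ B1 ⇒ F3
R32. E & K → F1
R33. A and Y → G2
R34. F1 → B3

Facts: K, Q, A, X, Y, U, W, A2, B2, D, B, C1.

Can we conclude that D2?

T  (by R4: B)
M  (by R5: X, Q)
B1  (by R14: T, Q, C1)
H  (by R17: B1, K)
S  (by R18: W, Q)
D3  (by R19: B2, C1, U)
G2  (by R33: A, Y)
D1  (by R1: M, A, B)
A3  (by R12: H, Y)
C  (by R22: D1)
A1  (by R26: S, G2)
E  (by R3: C)
F2  (by R16: A1, D3)
G1  (by R21: A3, F2)
F1  (by R32: E, K)
B3  (by R34: F1)
D2  (by R11: B3, G1)

Yes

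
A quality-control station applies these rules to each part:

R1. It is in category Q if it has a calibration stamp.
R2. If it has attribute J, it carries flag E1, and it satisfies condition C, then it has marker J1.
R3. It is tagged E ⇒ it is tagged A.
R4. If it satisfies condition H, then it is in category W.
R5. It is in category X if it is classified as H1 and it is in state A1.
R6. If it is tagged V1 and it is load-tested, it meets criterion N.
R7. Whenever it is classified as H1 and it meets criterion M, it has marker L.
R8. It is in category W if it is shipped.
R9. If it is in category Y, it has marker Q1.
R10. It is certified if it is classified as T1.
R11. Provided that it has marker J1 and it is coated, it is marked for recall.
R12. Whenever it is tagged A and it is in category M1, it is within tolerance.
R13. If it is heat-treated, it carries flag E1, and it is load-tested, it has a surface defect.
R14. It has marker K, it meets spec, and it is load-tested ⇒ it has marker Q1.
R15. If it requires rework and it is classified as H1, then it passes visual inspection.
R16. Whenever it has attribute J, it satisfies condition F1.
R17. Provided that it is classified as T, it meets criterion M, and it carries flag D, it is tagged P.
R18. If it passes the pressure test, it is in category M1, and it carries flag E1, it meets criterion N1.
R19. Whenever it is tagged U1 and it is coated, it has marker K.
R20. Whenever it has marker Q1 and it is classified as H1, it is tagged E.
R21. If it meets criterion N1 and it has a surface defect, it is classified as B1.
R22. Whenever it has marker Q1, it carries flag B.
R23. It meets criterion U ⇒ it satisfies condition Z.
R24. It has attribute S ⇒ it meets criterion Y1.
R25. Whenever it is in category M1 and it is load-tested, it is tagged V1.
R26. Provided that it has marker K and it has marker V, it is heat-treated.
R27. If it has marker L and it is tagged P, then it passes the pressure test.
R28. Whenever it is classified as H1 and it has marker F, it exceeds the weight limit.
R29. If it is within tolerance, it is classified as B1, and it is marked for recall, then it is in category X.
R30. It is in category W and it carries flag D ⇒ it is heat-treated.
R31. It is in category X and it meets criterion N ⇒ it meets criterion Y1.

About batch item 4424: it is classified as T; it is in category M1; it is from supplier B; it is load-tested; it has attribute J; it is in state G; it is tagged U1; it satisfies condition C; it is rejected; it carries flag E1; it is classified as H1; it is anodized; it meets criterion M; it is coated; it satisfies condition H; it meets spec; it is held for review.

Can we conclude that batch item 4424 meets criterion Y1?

No

Forward chaining from the given facts derives: has marker J1, is in category W, has marker L, is marked for recall, satisfies condition F1, has marker K, is tagged V1, meets criterion N, has marker Q1, is tagged E, carries flag B, is tagged A, is within tolerance.
Rules concluding "it meets criterion Y1": R24 needs "it has attribute S"; R31 needs "it is in category X" — none of these are established.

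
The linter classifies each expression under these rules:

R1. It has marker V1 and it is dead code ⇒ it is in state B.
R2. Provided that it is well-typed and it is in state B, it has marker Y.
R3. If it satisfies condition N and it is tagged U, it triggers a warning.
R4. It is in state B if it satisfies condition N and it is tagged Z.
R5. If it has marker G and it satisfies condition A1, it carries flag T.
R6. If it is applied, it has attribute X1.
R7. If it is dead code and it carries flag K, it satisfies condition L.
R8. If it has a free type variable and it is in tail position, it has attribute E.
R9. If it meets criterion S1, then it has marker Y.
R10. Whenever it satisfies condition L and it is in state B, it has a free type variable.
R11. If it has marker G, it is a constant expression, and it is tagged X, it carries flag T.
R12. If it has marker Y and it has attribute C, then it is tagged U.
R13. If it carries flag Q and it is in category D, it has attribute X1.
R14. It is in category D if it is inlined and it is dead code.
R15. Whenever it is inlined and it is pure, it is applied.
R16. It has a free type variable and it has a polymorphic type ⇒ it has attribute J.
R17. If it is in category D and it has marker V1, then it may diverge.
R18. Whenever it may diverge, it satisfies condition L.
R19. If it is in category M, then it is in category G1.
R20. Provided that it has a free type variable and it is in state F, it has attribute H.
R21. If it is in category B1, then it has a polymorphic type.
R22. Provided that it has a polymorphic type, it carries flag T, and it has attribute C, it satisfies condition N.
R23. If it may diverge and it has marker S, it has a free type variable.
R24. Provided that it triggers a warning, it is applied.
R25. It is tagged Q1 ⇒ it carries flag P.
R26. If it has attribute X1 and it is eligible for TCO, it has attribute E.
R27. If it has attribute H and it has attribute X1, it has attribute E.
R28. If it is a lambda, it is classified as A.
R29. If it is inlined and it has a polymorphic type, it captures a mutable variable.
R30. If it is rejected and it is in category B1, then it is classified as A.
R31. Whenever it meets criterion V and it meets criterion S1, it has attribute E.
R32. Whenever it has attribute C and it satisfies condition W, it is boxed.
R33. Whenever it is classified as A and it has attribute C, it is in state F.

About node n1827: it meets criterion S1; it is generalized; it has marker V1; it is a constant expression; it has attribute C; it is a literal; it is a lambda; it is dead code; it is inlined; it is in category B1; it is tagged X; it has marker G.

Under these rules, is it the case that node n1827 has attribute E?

By R1 (it has marker V1, it is dead code): it is in state B.
By R9 (it meets criterion S1): it has marker Y.
By R11 (it has marker G, it is a constant expression, it is tagged X): it carries flag T.
By R12 (it has marker Y, it has attribute C): it is tagged U.
By R14 (it is inlined, it is dead code): it is in category D.
By R17 (it is in category D, it has marker V1): it may diverge.
By R18 (it may diverge): it satisfies condition L.
By R21 (it is in category B1): it has a polymorphic type.
By R22 (it has a polymorphic type, it carries flag T, it has attribute C): it satisfies condition N.
By R28 (it is a lambda): it is classified as A.
By R33 (it is classified as A, it has attribute C): it is in state F.
By R3 (it satisfies condition N, it is tagged U): it triggers a warning.
By R10 (it satisfies condition L, it is in state B): it has a free type variable.
By R20 (it has a free type variable, it is in state F): it has attribute H.
By R24 (it triggers a warning): it is applied.
By R6 (it is applied): it has attribute X1.
By R27 (it has attribute H, it has attribute X1): it has attribute E.

Yes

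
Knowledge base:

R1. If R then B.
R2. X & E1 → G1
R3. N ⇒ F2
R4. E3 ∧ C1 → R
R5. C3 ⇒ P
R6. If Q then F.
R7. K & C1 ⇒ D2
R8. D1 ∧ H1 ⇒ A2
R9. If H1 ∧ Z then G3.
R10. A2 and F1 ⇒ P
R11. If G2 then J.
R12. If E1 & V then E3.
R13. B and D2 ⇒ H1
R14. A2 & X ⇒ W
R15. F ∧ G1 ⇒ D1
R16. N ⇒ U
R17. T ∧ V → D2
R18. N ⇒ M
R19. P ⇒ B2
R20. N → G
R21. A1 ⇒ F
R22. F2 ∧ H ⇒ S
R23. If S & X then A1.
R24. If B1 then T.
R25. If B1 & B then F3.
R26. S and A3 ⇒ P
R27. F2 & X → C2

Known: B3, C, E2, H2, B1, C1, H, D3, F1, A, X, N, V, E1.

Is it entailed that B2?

Yes

G1  (by R2: X, E1)
F2  (by R3: N)
E3  (by R12: E1, V)
S  (by R22: F2, H)
A1  (by R23: S, X)
T  (by R24: B1)
R  (by R4: E3, C1)
D2  (by R17: T, V)
F  (by R21: A1)
B  (by R1: R)
H1  (by R13: B, D2)
D1  (by R15: F, G1)
A2  (by R8: D1, H1)
P  (by R10: A2, F1)
B2  (by R19: P)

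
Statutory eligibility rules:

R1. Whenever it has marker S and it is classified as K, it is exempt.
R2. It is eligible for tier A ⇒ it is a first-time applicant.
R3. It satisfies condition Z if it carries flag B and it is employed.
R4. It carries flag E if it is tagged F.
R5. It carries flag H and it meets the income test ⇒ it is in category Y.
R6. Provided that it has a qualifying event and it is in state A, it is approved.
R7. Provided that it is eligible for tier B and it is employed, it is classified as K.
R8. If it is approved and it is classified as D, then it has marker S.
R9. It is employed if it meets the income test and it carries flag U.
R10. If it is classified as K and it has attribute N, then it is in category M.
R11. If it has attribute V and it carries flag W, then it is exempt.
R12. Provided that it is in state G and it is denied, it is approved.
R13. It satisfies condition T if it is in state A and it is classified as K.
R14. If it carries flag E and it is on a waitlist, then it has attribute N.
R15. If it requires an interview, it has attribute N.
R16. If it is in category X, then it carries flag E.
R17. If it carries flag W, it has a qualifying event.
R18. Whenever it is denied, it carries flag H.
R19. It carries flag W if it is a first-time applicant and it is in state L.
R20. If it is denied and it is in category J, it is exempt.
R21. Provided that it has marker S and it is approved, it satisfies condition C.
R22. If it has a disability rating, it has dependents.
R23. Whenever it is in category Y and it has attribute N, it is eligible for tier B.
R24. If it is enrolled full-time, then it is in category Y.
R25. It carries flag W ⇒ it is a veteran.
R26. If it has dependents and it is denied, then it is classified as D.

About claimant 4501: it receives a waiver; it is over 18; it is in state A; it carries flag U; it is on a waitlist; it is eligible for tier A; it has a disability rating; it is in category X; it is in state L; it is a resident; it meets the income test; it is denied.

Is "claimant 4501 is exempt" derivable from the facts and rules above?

By R2 (it is eligible for tier A): it is a first-time applicant.
By R9 (it meets the income test, it carries flag U): it is employed.
By R16 (it is in category X): it carries flag E.
By R18 (it is denied): it carries flag H.
By R19 (it is a first-time applicant, it is in state L): it carries flag W.
By R22 (it has a disability rating): it has dependents.
By R26 (it has dependents, it is denied): it is classified as D.
By R5 (it carries flag H, it meets the income test): it is in category Y.
By R14 (it carries flag E, it is on a waitlist): it has attribute N.
By R17 (it carries flag W): it has a qualifying event.
By R23 (it is in category Y, it has attribute N): it is eligible for tier B.
By R6 (it has a qualifying event, it is in state A): it is approved.
By R7 (it is eligible for tier B, it is employed): it is classified as K.
By R8 (it is approved, it is classified as D): it has marker S.
By R1 (it has marker S, it is classified as K): it is exempt.

Yes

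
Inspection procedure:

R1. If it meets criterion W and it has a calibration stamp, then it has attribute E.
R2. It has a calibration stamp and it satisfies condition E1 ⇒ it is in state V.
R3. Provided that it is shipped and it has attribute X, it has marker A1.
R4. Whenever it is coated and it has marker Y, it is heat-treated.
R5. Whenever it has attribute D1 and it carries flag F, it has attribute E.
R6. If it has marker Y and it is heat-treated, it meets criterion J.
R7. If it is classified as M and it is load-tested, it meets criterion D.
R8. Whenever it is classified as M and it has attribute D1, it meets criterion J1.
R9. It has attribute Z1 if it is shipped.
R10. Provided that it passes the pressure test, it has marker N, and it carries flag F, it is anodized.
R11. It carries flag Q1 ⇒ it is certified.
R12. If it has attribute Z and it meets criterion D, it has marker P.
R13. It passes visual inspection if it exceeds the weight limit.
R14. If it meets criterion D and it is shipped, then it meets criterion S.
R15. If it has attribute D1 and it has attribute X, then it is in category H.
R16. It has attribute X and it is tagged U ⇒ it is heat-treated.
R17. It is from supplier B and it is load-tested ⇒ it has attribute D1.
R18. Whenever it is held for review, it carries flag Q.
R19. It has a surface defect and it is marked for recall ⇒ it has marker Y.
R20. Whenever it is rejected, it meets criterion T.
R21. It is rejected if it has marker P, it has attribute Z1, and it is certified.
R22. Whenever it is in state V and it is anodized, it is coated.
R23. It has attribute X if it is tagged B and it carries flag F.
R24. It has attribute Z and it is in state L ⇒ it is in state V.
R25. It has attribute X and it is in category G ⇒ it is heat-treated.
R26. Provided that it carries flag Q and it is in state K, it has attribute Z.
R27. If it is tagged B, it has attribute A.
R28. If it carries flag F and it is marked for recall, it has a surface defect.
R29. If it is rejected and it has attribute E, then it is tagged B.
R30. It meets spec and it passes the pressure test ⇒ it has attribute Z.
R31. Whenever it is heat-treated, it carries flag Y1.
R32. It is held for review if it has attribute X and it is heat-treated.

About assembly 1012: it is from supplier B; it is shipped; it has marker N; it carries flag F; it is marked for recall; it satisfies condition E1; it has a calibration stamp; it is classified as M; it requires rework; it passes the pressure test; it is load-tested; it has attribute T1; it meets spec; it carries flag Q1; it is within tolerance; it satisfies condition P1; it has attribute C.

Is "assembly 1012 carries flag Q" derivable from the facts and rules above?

By R2 (it has a calibration stamp, it satisfies condition E1): it is in state V.
By R7 (it is classified as M, it is load-tested): it meets criterion D.
By R9 (it is shipped): it has attribute Z1.
By R10 (it passes the pressure test, it has marker N, it carries flag F): it is anodized.
By R11 (it carries flag Q1): it is certified.
By R17 (it is from supplier B, it is load-tested): it has attribute D1.
By R22 (it is in state V, it is anodized): it is coated.
By R28 (it carries flag F, it is marked for recall): it has a surface defect.
By R30 (it meets spec, it passes the pressure test): it has attribute Z.
By R5 (it has attribute D1, it carries flag F): it has attribute E.
By R12 (it has attribute Z, it meets criterion D): it has marker P.
By R19 (it has a surface defect, it is marked for recall): it has marker Y.
By R21 (it has marker P, it has attribute Z1, it is certified): it is rejected.
By R29 (it is rejected, it has attribute E): it is tagged B.
By R4 (it is coated, it has marker Y): it is heat-treated.
By R23 (it is tagged B, it carries flag F): it has attribute X.
By R32 (it has attribute X, it is heat-treated): it is held for review.
By R18 (it is held for review): it carries flag Q.

Yes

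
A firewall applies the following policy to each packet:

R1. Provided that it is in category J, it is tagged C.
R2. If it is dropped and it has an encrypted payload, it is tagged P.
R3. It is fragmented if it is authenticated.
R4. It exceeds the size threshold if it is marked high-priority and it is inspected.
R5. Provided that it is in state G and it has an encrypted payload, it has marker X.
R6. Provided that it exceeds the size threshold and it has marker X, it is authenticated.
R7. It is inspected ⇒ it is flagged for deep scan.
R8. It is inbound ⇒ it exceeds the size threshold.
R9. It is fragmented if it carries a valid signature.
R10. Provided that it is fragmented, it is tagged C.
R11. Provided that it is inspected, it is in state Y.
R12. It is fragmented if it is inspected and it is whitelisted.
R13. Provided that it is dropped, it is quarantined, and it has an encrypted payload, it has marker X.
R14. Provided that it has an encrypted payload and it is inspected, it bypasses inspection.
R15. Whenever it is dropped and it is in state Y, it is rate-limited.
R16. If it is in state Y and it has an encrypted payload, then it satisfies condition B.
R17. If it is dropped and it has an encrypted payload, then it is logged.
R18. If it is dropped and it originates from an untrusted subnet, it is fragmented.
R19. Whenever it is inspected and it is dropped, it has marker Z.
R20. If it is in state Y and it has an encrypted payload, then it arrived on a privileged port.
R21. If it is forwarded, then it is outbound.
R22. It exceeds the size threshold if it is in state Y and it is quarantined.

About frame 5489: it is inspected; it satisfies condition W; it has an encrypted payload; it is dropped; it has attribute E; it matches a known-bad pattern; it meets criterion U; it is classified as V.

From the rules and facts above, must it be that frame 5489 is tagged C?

Forward chaining from the given facts derives: is tagged P, is flagged for deep scan, is in state Y, bypasses inspection, is rate-limited, satisfies condition B, is logged, has marker Z, arrived on a privileged port.
Rules concluding "it is tagged C": R1 needs "it is in category J"; R10 needs "it is fragmented" — none of these are established.

No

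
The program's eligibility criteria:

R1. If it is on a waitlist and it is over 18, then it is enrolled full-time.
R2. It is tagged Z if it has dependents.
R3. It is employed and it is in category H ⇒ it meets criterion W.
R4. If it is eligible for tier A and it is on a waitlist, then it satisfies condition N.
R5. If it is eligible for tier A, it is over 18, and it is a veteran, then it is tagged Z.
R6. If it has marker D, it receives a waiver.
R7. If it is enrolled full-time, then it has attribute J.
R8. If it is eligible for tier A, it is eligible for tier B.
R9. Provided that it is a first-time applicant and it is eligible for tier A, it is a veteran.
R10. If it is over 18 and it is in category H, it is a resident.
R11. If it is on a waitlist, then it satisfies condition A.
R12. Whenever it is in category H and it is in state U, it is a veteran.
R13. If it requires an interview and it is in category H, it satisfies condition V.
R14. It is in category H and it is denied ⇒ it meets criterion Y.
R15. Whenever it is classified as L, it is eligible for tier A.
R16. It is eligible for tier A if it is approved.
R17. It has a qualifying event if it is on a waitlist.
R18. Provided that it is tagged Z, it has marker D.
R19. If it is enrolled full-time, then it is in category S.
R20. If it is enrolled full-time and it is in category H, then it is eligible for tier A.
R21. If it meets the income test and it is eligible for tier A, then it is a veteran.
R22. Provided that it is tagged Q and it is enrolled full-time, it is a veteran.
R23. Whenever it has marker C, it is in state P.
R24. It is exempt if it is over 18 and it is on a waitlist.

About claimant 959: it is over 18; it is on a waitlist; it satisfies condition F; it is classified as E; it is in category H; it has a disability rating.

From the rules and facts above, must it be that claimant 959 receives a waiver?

No

Forward chaining from the given facts derives: is enrolled full-time, has attribute J, is a resident, satisfies condition A, has a qualifying event, is in category S, is eligible for tier A, is exempt, satisfies condition N, is eligible for tier B.
The only rule concluding "it receives a waiver" is R6, which needs "it has marker D"; that is never established.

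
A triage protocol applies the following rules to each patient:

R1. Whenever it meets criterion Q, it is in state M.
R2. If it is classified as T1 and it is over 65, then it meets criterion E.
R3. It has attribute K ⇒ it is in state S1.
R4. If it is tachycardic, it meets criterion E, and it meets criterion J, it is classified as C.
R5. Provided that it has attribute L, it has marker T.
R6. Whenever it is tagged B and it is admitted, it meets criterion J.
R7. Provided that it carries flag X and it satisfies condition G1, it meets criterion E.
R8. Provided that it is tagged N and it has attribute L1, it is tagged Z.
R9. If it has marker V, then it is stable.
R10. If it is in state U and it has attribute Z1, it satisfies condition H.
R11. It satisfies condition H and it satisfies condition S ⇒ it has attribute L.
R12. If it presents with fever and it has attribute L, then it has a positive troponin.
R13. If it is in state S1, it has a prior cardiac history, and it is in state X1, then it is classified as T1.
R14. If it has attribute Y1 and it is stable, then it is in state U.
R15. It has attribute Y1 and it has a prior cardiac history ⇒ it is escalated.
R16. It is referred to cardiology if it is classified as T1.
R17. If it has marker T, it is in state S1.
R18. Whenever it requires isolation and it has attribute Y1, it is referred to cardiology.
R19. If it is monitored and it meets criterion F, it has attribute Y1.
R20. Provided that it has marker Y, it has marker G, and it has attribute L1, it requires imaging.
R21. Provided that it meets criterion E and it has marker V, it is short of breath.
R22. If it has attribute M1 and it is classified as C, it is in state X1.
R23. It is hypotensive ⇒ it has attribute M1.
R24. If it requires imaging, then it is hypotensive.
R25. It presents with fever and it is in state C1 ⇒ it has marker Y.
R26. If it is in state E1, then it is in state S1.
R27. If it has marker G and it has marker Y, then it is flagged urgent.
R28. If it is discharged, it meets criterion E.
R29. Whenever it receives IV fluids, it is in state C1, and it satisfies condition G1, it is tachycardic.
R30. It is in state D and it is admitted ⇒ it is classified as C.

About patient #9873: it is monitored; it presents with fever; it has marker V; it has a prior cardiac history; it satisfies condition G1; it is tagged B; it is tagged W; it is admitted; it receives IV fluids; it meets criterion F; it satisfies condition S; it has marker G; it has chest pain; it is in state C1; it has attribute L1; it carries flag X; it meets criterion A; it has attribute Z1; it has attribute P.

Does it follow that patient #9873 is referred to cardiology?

By R6 (it is tagged B, it is admitted): it meets criterion J.
By R7 (it carries flag X, it satisfies condition G1): it meets criterion E.
By R9 (it has marker V): it is stable.
By R19 (it is monitored, it meets criterion F): it has attribute Y1.
By R25 (it presents with fever, it is in state C1): it has marker Y.
By R29 (it receives IV fluids, it is in state C1, it satisfies condition G1): it is tachycardic.
By R4 (it is tachycardic, it meets criterion E, it meets criterion J): it is classified as C.
By R14 (it has attribute Y1, it is stable): it is in state U.
By R20 (it has marker Y, it has marker G, it has attribute L1): it requires imaging.
By R24 (it requires imaging): it is hypotensive.
By R10 (it is in state U, it has attribute Z1): it satisfies condition H.
By R11 (it satisfies condition H, it satisfies condition S): it has attribute L.
By R23 (it is hypotensive): it has attribute M1.
By R5 (it has attribute L): it has marker T.
By R17 (it has marker T): it is in state S1.
By R22 (it has attribute M1, it is classified as C): it is in state X1.
By R13 (it is in state S1, it has a prior cardiac history, it is in state X1): it is classified as T1.
By R16 (it is classified as T1): it is referred to cardiology.

Yes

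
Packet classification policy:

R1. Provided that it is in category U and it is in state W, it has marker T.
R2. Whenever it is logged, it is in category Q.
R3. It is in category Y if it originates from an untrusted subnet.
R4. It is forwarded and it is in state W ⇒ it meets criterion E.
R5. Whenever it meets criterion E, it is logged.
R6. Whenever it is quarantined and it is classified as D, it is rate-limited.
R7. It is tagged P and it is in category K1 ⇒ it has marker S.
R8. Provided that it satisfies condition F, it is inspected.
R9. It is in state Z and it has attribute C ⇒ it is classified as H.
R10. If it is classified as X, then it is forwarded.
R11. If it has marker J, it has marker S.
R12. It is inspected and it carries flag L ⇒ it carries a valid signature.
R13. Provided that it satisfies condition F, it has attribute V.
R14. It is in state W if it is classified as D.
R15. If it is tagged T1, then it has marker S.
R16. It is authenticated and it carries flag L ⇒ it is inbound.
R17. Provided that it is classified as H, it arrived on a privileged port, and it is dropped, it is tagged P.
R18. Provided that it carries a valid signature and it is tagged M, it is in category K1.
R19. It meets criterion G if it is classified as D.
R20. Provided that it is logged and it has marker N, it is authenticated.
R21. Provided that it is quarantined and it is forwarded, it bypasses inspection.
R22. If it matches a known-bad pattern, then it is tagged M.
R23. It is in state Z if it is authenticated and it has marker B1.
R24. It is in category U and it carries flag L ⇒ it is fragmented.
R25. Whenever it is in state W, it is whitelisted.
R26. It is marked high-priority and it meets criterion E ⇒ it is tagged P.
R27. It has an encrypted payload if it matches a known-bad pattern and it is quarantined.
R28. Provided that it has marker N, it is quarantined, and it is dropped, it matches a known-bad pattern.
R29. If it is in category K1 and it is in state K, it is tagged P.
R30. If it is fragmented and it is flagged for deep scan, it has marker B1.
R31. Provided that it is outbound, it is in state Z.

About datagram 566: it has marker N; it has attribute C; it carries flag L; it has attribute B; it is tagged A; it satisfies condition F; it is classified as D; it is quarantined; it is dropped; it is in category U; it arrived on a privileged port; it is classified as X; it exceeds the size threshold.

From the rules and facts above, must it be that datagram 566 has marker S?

Forward chaining from the given facts derives: is rate-limited, is inspected, is forwarded, carries a valid signature, has attribute V, is in state W, meets criterion G, bypasses inspection, is fragmented, is whitelisted, matches a known-bad pattern, has marker T, meets criterion E, is logged, is authenticated, is tagged M, has an encrypted payload, is in category Q, is inbound, is in category K1.
Rules concluding "it has marker S": R7 needs "it is tagged P"; R11 needs "it has marker J"; R15 needs "it is tagged T1" — none of these are established.

No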